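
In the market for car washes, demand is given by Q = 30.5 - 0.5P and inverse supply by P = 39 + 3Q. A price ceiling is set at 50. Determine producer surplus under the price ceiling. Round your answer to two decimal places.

20.17

Rewriting demand in inverse form: P = 61 - 2Q.
Free-market equilibrium: 61 - 2Q = 39 + 3Q gives Q* = 4.4, P* = 52.2.
At the ceiling price 50, quantity supplied is (50 - 39)/3 = 3.6667; supply is the short side, so Q = 3.6667 trades at P = 50.
PS is the triangle above supply below 50: (1/2)(3.6667)(50 - 39) = 20.1667.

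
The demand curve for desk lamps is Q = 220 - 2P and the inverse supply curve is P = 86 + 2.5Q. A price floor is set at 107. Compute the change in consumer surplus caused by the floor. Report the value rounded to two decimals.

-7.00

Rewriting demand in inverse form: P = 110 - 0.5Q.
Free-market equilibrium: 110 - 0.5Q = 86 + 2.5Q gives Q* = 8, P* = 106.
At P = 107, buyers demand (110 - 107)/0.5 = 6 while sellers would supply more, so the quantity traded is 6 at price 107.
CS goes from (1/2)(8)(4) = 16 to 9 (computed as (110 - 107)(6) - (1/2)(0.5)(6)^2), a change of -7.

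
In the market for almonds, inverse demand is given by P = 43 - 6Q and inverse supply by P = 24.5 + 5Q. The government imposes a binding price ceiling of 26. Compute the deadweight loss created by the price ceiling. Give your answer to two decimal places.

10.50

Free-market equilibrium: 43 - 6Q = 24.5 + 5Q gives Q* = 1.6818, P* = 32.9091.
At P = 26, sellers supply (26 - 24.5)/5 = 0.3 while buyers want more, so the quantity traded is 0.3 at price 26.
At Q = 0.3 the demand price is 41.2 and the supply price is 26. Deadweight loss is the triangle between the curves from 0.3 to 1.6818: (1/2)(41.2 - 26)(1.6818 - 0.3) = 10.5018.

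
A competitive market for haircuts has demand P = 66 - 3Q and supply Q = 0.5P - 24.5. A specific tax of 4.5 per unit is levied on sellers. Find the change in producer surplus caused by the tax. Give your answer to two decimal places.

-5.31

Rewriting supply in inverse form: P = 49 + 2Q.
Pre-tax equilibrium: 66 - 3Q = 49 + 2Q gives Q* = 3.4, P* = 55.8.
With the tax, sellers need 4.5 more per unit: 66 - 3Q = 49 + 2Q + 4.5, so Q_t = 2.5. Buyers pay P_b = 58.5; sellers receive P_s = P_b - 4.5 = 54.
PS falls from (1/2)(3.4)(6.8) = 11.56 to (1/2)(2.5)(5) = 6.25, a change of -5.31.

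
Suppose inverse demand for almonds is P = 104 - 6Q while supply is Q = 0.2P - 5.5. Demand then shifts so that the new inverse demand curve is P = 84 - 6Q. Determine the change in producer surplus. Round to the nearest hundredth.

-54.96

Rewriting supply in inverse form: P = 27.5 + 5Q.
Initial equilibrium: Q_0 = 6.9545, P_0 = 62.2727; CS_0 = (1/2)(6.9545)(41.7273) = 145.0971, PS_0 = (1/2)(6.9545)(34.7727) = 120.9143.
New equilibrium: 84 - 6Q = 27.5 + 5Q gives Q_1 = 5.1364, P_1 = 53.1818; CS_1 = 79.1467, PS_1 = 65.9556.
Change in producer surplus = 65.9556 - 120.9143 = -54.9587.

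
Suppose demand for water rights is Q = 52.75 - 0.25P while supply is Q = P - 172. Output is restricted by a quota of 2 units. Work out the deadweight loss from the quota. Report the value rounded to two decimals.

Rewriting demand in inverse form: P = 211 - 4Q.
Rewriting supply in inverse form: P = 172 + Q.
Without the quota, 211 - 4Q = 172 + Q gives Q* = 7.8.
At Q = 2 the demand price is 211 - 4(2) = 203 and the supply price is 172 + (2) = 174.
Deadweight loss is the triangle between the curves from 2 to 7.8: (1/2)(203 - 174)(7.8 - 2) = 84.1.

84.10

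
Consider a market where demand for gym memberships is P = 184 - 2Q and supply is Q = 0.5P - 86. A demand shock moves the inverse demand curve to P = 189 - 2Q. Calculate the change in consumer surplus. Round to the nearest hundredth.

Rewriting supply in inverse form: P = 172 + 2Q.
Initial equilibrium: Q_0 = 3, P_0 = 178; CS_0 = (1/2)(3)(6) = 9, PS_0 = (1/2)(3)(6) = 9.
New equilibrium: 189 - 2Q = 172 + 2Q gives Q_1 = 4.25, P_1 = 180.5; CS_1 = 18.0625, PS_1 = 18.0625.
Change in consumer surplus = 18.0625 - 9 = 9.0625.

9.06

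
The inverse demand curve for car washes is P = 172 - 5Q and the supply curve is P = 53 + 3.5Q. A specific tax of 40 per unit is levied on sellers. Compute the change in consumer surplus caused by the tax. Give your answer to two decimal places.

-274.05

Pre-tax equilibrium: 172 - 5Q = 53 + 3.5Q gives Q* = 14, P* = 102.
A tax on sellers shifts supply up by 40: 172 - 5Q = 53 + 3.5Q + 40, so Q_t = 9.2941. Buyers pay P_b = 125.5294; sellers receive P_s = P_b - 40 = 85.5294.
Consumers lose the trapezoid between P* and P_b out to Q_t plus the triangle from Q_t to Q*: change in CS = 215.9516 - 490 = -274.0484.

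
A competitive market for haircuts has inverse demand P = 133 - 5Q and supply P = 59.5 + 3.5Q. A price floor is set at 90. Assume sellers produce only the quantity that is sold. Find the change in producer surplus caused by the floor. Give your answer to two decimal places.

Free-market equilibrium: 133 - 5Q = 59.5 + 3.5Q gives Q* = 8.6471, P* = 89.7647.
At the floor price 90, quantity demanded is (133 - 90)/5 = 8.6; demand is the short side, so Q = 8.6 trades at P = 90.
PS goes from (1/2)(8.6471)(30.2647) = 130.8503 to 132.87 (computed as (90 - 59.5)(8.6) - (1/2)(3.5)(8.6)^2), a change of 2.0197.

2.02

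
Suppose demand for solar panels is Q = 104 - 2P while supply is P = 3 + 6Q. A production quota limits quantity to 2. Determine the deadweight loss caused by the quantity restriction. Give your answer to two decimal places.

Rewriting demand in inverse form: P = 52 - 0.5Q.
Unrestricted equilibrium: Q* = (52 - 3)/(0.5 + 6) = 7.5385.
At Q = 2 the demand price is 52 - 0.5(2) = 51 and the supply price is 3 + 6(2) = 15.
Deadweight loss is the triangle between the curves from 2 to 7.5385: (1/2)(51 - 15)(7.5385 - 2) = 99.6923.

99.69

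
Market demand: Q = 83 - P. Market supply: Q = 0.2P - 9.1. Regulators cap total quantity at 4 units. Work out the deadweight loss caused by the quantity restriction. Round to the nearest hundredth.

Rewriting demand in inverse form: P = 83 - Q.
Rewriting supply in inverse form: P = 45.5 + 5Q.
Unrestricted equilibrium: Q* = (83 - 45.5)/(1 + 5) = 6.25.
At Q = 4 the demand price is 83 - (4) = 79 and the supply price is 45.5 + 5(4) = 65.5.
Deadweight loss is the triangle between the curves from 4 to 6.25: (1/2)(79 - 65.5)(6.25 - 4) = 15.1875.

15.19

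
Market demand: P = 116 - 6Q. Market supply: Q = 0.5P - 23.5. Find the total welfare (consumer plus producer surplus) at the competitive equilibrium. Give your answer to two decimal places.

297.56

Rewriting supply in inverse form: P = 47 + 2Q.
Set 116 - 6Q = 47 + 2Q, which gives 69 = 8Q, so Q* = 8.625 and P* = 116 - 6(8.625) = 64.25.
Total surplus is the full triangle between the curves from 0 to Q*: (1/2)(8.625)(116 - 47) = 297.5625.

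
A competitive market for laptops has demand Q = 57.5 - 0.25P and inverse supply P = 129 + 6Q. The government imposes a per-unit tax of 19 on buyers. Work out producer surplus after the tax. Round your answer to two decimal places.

201.72

Rewriting demand in inverse form: P = 230 - 4Q.
Pre-tax equilibrium: 230 - 4Q = 129 + 6Q gives Q* = 10.1, P* = 189.6.
A tax on buyers shifts demand down by 19: (230 - 19) - 4Q = 129 + 6Q, so Q_t = 8.2. Buyers pay P_b = 197.2; sellers receive P_s = P_b - 19 = 178.2.
Producer surplus is the triangle above supply below P_s: (1/2)(8.2)(178.2 - 129) = 201.72.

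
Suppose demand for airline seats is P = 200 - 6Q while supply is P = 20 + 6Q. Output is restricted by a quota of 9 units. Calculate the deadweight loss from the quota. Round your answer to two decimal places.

216.00

Unrestricted equilibrium: Q* = (200 - 20)/(6 + 6) = 15.
At Q = 9 the demand price is 200 - 6(9) = 146 and the supply price is 20 + 6(9) = 74.
DWL = (1/2)(gap between curves at 9) x (Q* - 9) = (1/2)(72)(6) = 216.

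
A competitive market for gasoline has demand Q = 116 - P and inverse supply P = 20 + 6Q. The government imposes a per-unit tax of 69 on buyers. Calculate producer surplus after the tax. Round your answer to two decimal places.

Rewriting demand in inverse form: P = 116 - Q.
Without the tax, 116 - Q = 20 + 6Q so Q* = 13.7143 and P* = 102.2857.
A tax on buyers shifts demand down by 69: (116 - 69) - Q = 20 + 6Q, so Q_t = 3.8571. Buyers pay P_b = 112.1429; sellers receive P_s = P_b - 69 = 43.1429.
Producer surplus is the triangle above supply below P_s: (1/2)(3.8571)(43.1429 - 20) = 44.6327.

44.63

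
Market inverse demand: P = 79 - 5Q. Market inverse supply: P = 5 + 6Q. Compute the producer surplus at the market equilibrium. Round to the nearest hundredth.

Equilibrium: 79 - 5Q = 5 + 6Q, so Q* = 6.7273 and P* = 45.3636.
PS is the area between P* and the supply curve from 0 to Q*: (1/2)(6.7273)(40.3636) = 135.7686.

135.77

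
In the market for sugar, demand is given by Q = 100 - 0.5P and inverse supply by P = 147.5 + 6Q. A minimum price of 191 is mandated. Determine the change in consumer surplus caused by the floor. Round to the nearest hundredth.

Rewriting demand in inverse form: P = 200 - 2Q.
Free-market equilibrium: 200 - 2Q = 147.5 + 6Q gives Q* = 6.5625, P* = 186.875.
At P = 191, buyers demand (200 - 191)/2 = 4.5 while sellers would supply more, so the quantity traded is 4.5 at price 191.
CS goes from (1/2)(6.5625)(13.125) = 43.0664 to 20.25 (computed as (200 - 191)(4.5) - (1/2)(2)(4.5)^2), a change of -22.8164.

-22.82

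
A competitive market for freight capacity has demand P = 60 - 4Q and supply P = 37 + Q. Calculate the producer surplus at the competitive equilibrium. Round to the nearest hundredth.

10.58

Set 60 - 4Q = 37 + Q, which gives 23 = 5Q, so Q* = 4.6 and P* = 60 - 4(4.6) = 41.6.
PS is the area between P* and the supply curve from 0 to Q*: (1/2)(4.6)(4.6) = 10.58.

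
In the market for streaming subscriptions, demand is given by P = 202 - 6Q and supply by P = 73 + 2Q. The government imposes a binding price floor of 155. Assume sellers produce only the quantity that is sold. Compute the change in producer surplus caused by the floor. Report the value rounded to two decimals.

320.96

Free-market equilibrium: 202 - 6Q = 73 + 2Q gives Q* = 16.125, P* = 105.25.
At P = 155, buyers demand (202 - 155)/6 = 7.8333 while sellers would supply more, so the quantity traded is 7.8333 at price 155.
PS goes from (1/2)(16.125)(32.25) = 260.0156 to 580.9722 (computed as (155 - 73)(7.8333) - (1/2)(2)(7.8333)^2), a change of 320.9566.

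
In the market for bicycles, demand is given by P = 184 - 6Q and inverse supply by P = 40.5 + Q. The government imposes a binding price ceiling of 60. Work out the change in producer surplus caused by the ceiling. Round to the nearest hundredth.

-20.00

Free-market equilibrium: 184 - 6Q = 40.5 + Q gives Q* = 20.5, P* = 61.
At the ceiling price 60, quantity supplied is (60 - 40.5)/1 = 19.5; supply is the short side, so Q = 19.5 trades at P = 60.
PS goes from (1/2)(20.5)(20.5) = 210.125 to 190.125 (computed as (60 - 40.5)(19.5) - (1/2)(1)(19.5)^2), a change of -20.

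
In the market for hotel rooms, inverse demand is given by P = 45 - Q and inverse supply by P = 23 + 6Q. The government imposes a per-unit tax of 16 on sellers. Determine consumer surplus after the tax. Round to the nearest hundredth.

0.37

Without the tax, 45 - Q = 23 + 6Q so Q* = 3.1429 and P* = 41.8571.
With the tax, sellers need 16 more per unit: 45 - Q = 23 + 6Q + 16, so Q_t = 0.8571. Buyers pay P_b = 44.1429; sellers receive P_s = P_b - 16 = 28.1429.
Consumer surplus is the triangle under demand above P_b: (1/2)(0.8571)(45 - 44.1429) = 0.3673.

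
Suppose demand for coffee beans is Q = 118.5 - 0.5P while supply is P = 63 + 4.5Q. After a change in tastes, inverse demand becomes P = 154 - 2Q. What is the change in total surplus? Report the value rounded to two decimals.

-1691.92

Rewriting demand in inverse form: P = 237 - 2Q.
Initial equilibrium: Q_0 = 26.7692, P_0 = 183.4615; CS_0 = (1/2)(26.7692)(53.5385) = 716.5917, PS_0 = (1/2)(26.7692)(120.4615) = 1612.3314.
New equilibrium: 154 - 2Q = 63 + 4.5Q gives Q_1 = 14, P_1 = 126; CS_1 = 196, PS_1 = 441.
Change in total surplus = (196 + 441) - (716.5917 + 1612.3314) = -1691.9231.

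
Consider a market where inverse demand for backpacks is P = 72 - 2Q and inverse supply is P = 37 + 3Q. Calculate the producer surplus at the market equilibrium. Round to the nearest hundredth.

73.50

Equilibrium: 72 - 2Q = 37 + 3Q, so Q* = 7 and P* = 58.
PS is the area between P* and the supply curve from 0 to Q*: (1/2)(7)(21) = 73.5.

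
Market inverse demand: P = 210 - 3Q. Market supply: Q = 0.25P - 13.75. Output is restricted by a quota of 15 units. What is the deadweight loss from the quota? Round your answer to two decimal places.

Rewriting supply in inverse form: P = 55 + 4Q.
Unrestricted equilibrium: Q* = (210 - 55)/(3 + 4) = 22.1429.
At Q = 15 the demand price is 210 - 3(15) = 165 and the supply price is 55 + 4(15) = 115.
Deadweight loss is the triangle between the curves from 15 to 22.1429: (1/2)(165 - 115)(22.1429 - 15) = 178.5714.

178.57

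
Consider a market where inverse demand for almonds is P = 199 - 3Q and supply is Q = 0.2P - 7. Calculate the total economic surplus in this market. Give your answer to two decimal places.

1681.00

Rewriting supply in inverse form: P = 35 + 5Q.
Setting demand equal to supply, 164 = 8Q, so Q* = 20.5 and P* = 137.5.
Total surplus is the full triangle between the curves from 0 to Q*: (1/2)(20.5)(199 - 35) = 1681.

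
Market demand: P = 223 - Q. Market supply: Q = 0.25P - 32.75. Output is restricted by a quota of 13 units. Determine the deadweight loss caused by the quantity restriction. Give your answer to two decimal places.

72.90

Rewriting supply in inverse form: P = 131 + 4Q.
Without the quota, 223 - Q = 131 + 4Q gives Q* = 18.4.
At Q = 13 the demand price is 223 - (13) = 210 and the supply price is 131 + 4(13) = 183.
DWL = (1/2)(gap between curves at 13) x (Q* - 13) = (1/2)(27)(5.4) = 72.9.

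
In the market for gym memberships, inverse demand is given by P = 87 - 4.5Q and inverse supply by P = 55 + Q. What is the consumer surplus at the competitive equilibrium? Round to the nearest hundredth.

Set 87 - 4.5Q = 55 + Q, which gives 32 = 5.5Q, so Q* = 5.8182 and P* = 87 - 4.5(5.8182) = 60.8182.
Consumer surplus is the triangle under demand above P*: (1/2)(5.8182)(87 - 60.8182) = (1/2)(5.8182)(26.1818) = 76.1653.

76.17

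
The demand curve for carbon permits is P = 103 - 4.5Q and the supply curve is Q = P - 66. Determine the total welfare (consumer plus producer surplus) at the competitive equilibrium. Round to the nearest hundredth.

124.45

Rewriting supply in inverse form: P = 66 + Q.
Setting demand equal to supply, 37 = 5.5Q, so Q* = 6.7273 and P* = 72.7273.
CS = (1/2)(6.7273)(30.2727) = 101.8264 and PS = (1/2)(6.7273)(6.7273) = 22.6281, so total surplus = 124.4545.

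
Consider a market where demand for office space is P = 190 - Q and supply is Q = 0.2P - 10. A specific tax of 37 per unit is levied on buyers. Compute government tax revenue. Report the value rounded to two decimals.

635.17

Rewriting supply in inverse form: P = 50 + 5Q.
Without the tax, 190 - Q = 50 + 5Q so Q* = 23.3333 and P* = 166.6667.
With the tax, buyers' net willingness to pay falls by 37: (190 - 37) - Q = 50 + 5Q, so Q_t = 17.1667. Buyers pay P_b = 172.8333; sellers receive P_s = P_b - 37 = 135.8333.
Tax revenue = t x Q_t = 37 x 17.1667 = 635.1667.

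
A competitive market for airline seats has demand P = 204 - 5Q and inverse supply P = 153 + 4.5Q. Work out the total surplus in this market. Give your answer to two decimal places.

136.89

Setting demand equal to supply, 51 = 9.5Q, so Q* = 5.3684 and P* = 177.1579.
CS = (1/2)(5.3684)(26.8421) = 72.0499 and PS = (1/2)(5.3684)(24.1579) = 64.8449, so total surplus = 136.8947.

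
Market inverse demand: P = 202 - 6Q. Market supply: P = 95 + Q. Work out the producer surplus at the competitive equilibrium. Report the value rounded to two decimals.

116.83

Equilibrium: 202 - 6Q = 95 + Q, so Q* = 15.2857 and P* = 110.2857.
PS is the area between P* and the supply curve from 0 to Q*: (1/2)(15.2857)(15.2857) = 116.8265.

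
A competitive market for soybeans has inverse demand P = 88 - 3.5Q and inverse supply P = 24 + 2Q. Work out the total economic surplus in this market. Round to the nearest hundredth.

Set 88 - 3.5Q = 24 + 2Q, which gives 64 = 5.5Q, so Q* = 11.6364 and P* = 88 - 3.5(11.6364) = 47.2727.
Total surplus is the full triangle between the curves from 0 to Q*: (1/2)(11.6364)(88 - 24) = 372.3636.

372.36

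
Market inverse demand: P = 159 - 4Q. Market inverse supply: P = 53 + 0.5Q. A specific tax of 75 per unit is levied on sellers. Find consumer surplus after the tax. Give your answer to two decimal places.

94.91

Without the tax, 159 - 4Q = 53 + 0.5Q so Q* = 23.5556 and P* = 64.7778.
A tax on sellers shifts supply up by 75: 159 - 4Q = 53 + 0.5Q + 75, so Q_t = 6.8889. Buyers pay P_b = 131.4444; sellers receive P_s = P_b - 75 = 56.4444.
Consumer surplus is the triangle under demand above P_b: (1/2)(6.8889)(159 - 131.4444) = 94.9136.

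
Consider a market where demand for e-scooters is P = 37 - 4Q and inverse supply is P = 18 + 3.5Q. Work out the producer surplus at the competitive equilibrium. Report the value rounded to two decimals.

11.23

Equilibrium: 37 - 4Q = 18 + 3.5Q, so Q* = 2.5333 and P* = 26.8667.
The supply curve's price intercept is 18, so PS = (1/2)(Q*)(P* - 18) = (1/2)(2.5333)(8.8667) = 11.2311.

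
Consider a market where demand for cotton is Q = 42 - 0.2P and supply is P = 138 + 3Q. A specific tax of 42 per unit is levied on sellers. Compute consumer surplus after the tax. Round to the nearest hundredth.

Rewriting demand in inverse form: P = 210 - 5Q.
Without the tax, 210 - 5Q = 138 + 3Q so Q* = 9 and P* = 165.
With the tax, sellers need 42 more per unit: 210 - 5Q = 138 + 3Q + 42, so Q_t = 3.75. Buyers pay P_b = 191.25; sellers receive P_s = P_b - 42 = 149.25.
Consumer surplus is the triangle under demand above P_b: (1/2)(3.75)(210 - 191.25) = 35.1562.

35.16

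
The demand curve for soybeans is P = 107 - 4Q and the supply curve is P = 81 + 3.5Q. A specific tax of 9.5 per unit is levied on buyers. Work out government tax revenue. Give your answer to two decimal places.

20.90

Without the tax, 107 - 4Q = 81 + 3.5Q so Q* = 3.4667 and P* = 93.1333.
With the tax, buyers' net willingness to pay falls by 9.5: (107 - 9.5) - 4Q = 81 + 3.5Q, so Q_t = 2.2. Buyers pay P_b = 98.2; sellers receive P_s = P_b - 9.5 = 88.7.
Revenue is the tax times quantity traded: 9.5 x 2.2 = 20.9.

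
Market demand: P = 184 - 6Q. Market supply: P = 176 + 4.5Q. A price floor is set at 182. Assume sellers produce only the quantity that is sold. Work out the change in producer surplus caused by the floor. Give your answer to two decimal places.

Without the control, 184 - 6Q = 176 + 4.5Q so Q* = 0.7619 and P* = 179.4286.
At the floor price 182, quantity demanded is (184 - 182)/6 = 0.3333; demand is the short side, so Q = 0.3333 trades at P = 182.
PS goes from (1/2)(0.7619)(3.4286) = 1.3061 to 1.75 (computed as (182 - 176)(0.3333) - (1/2)(4.5)(0.3333)^2), a change of 0.4439.

0.44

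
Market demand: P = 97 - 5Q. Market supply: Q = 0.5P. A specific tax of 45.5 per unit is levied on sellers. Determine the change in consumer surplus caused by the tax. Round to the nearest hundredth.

Rewriting supply in inverse form: P = 2Q.
Pre-tax equilibrium: 97 - 5Q = 2Q gives Q* = 13.8571, P* = 27.7143.
A tax on sellers shifts supply up by 45.5: 97 - 5Q = 2Q + 45.5, so Q_t = 7.3571. Buyers pay P_b = 60.2143; sellers receive P_s = P_b - 45.5 = 14.7143.
Consumers lose the trapezoid between P* and P_b out to Q_t plus the triangle from Q_t to Q*: change in CS = 135.3189 - 480.051 = -344.7321.

-344.73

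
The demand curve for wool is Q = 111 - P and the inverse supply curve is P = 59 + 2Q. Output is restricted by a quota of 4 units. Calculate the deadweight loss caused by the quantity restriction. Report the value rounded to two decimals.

266.67

Rewriting demand in inverse form: P = 111 - Q.
Unrestricted equilibrium: Q* = (111 - 59)/(1 + 2) = 17.3333.
At Q = 4 the demand price is 111 - (4) = 107 and the supply price is 59 + 2(4) = 67.
DWL = (1/2)(gap between curves at 4) x (Q* - 4) = (1/2)(40)(13.3333) = 266.6667.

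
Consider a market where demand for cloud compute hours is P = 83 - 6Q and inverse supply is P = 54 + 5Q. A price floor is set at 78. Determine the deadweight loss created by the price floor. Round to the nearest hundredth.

17.88

Without the control, 83 - 6Q = 54 + 5Q so Q* = 2.6364 and P* = 67.1818.
At P = 78, buyers demand (83 - 78)/6 = 0.8333 while sellers would supply more, so the quantity traded is 0.8333 at price 78.
At Q = 0.8333 the demand price is 78 and the supply price is 58.1667. Deadweight loss is the triangle between the curves from 0.8333 to 2.6364: (1/2)(78 - 58.1667)(2.6364 - 0.8333) = 17.8801.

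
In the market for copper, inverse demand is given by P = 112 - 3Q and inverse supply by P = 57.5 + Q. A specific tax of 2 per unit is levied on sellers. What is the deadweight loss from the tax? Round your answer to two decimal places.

0.50

Pre-tax equilibrium: 112 - 3Q = 57.5 + Q gives Q* = 13.625, P* = 71.125.
With the tax, sellers need 2 more per unit: 112 - 3Q = 57.5 + Q + 2, so Q_t = 13.125. Buyers pay P_b = 72.625; sellers receive P_s = P_b - 2 = 70.625.
The welfare triangle lost has base Q* - Q_t = 0.5 and height t = 2, so DWL = (1/2)(0.5)(2) = 0.5.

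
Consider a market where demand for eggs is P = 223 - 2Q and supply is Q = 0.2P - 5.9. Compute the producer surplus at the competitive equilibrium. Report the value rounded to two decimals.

Rewriting supply in inverse form: P = 29.5 + 5Q.
Setting demand equal to supply, 193.5 = 7Q, so Q* = 27.6429 and P* = 167.7143.
Producer surplus is the triangle above supply below P*: (1/2)(27.6429)(167.7143 - 29.5) = (1/2)(27.6429)(138.2143) = 1910.3189.

1910.32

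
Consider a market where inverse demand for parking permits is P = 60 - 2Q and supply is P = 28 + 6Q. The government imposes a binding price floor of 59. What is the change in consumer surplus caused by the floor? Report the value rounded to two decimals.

Free-market equilibrium: 60 - 2Q = 28 + 6Q gives Q* = 4, P* = 52.
At the floor price 59, quantity demanded is (60 - 59)/2 = 0.5; demand is the short side, so Q = 0.5 trades at P = 59.
CS goes from (1/2)(4)(8) = 16 to 0.25 (computed as (60 - 59)(0.5) - (1/2)(2)(0.5)^2), a change of -15.75.

-15.75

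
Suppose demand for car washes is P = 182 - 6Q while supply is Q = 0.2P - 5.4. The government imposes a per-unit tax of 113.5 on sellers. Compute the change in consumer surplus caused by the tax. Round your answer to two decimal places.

-552.96

Rewriting supply in inverse form: P = 27 + 5Q.
Pre-tax equilibrium: 182 - 6Q = 27 + 5Q gives Q* = 14.0909, P* = 97.4545.
A tax on sellers shifts supply up by 113.5: 182 - 6Q = 27 + 5Q + 113.5, so Q_t = 3.7727. Buyers pay P_b = 159.3636; sellers receive P_s = P_b - 113.5 = 45.8636.
Consumers lose the trapezoid between P* and P_b out to Q_t plus the triangle from Q_t to Q*: change in CS = 42.7004 - 595.6612 = -552.9607.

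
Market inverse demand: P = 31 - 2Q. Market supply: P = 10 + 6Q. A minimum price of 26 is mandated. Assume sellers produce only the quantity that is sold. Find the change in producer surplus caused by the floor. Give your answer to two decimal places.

0.58

Free-market equilibrium: 31 - 2Q = 10 + 6Q gives Q* = 2.625, P* = 25.75.
At P = 26, buyers demand (31 - 26)/2 = 2.5 while sellers would supply more, so the quantity traded is 2.5 at price 26.
PS goes from (1/2)(2.625)(15.75) = 20.6719 to 21.25 (computed as (26 - 10)(2.5) - (1/2)(6)(2.5)^2), a change of 0.5781.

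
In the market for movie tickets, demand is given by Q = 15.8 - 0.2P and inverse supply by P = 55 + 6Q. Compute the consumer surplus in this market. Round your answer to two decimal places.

Rewriting demand in inverse form: P = 79 - 5Q.
Equilibrium: 79 - 5Q = 55 + 6Q, so Q* = 2.1818 and P* = 68.0909.
CS is the area between the demand curve and P* from 0 to Q*: (1/2)(2.1818)(10.9091) = 11.9008.

11.90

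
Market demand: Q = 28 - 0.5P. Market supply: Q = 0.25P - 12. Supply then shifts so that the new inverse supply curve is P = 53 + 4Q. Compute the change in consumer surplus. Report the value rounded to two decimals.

Rewriting demand in inverse form: P = 56 - 2Q.
Rewriting supply in inverse form: P = 48 + 4Q.
Initial equilibrium: Q_0 = 1.3333, P_0 = 53.3333; CS_0 = (1/2)(1.3333)(2.6667) = 1.7778, PS_0 = (1/2)(1.3333)(5.3333) = 3.5556.
New equilibrium: 56 - 2Q = 53 + 4Q gives Q_1 = 0.5, P_1 = 55; CS_1 = 0.25, PS_1 = 0.5.
Change in consumer surplus = 0.25 - 1.7778 = -1.5278.

-1.53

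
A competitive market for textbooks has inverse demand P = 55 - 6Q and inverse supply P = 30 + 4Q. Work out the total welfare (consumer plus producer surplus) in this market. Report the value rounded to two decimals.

31.25

Set 55 - 6Q = 30 + 4Q, which gives 25 = 10Q, so Q* = 2.5 and P* = 55 - 6(2.5) = 40.
CS = (1/2)(2.5)(15) = 18.75 and PS = (1/2)(2.5)(10) = 12.5, so total surplus = 31.25.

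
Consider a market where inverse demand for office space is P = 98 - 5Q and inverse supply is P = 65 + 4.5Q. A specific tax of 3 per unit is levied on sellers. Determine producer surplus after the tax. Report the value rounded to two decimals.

Without the tax, 98 - 5Q = 65 + 4.5Q so Q* = 3.4737 and P* = 80.6316.
A tax on sellers shifts supply up by 3: 98 - 5Q = 65 + 4.5Q + 3, so Q_t = 3.1579. Buyers pay P_b = 82.2105; sellers receive P_s = P_b - 3 = 79.2105.
PS = (1/2)(Q_t)(P_s - 65) = (1/2)(3.1579)(14.2105) = 22.4377.

22.44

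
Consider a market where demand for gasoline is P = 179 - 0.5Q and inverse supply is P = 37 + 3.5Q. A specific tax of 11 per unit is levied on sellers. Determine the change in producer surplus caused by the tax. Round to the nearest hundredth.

-328.45

Without the tax, 179 - 0.5Q = 37 + 3.5Q so Q* = 35.5 and P* = 161.25.
With the tax, sellers need 11 more per unit: 179 - 0.5Q = 37 + 3.5Q + 11, so Q_t = 32.75. Buyers pay P_b = 162.625; sellers receive P_s = P_b - 11 = 151.625.
PS falls from (1/2)(35.5)(124.25) = 2205.4375 to (1/2)(32.75)(114.625) = 1876.9844, a change of -328.4531.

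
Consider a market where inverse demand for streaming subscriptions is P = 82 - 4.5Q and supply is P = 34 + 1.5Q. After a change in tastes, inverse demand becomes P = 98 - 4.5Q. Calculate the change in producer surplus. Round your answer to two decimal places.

37.33

Initial equilibrium: Q_0 = 8, P_0 = 46; CS_0 = (1/2)(8)(36) = 144, PS_0 = (1/2)(8)(12) = 48.
New equilibrium: 98 - 4.5Q = 34 + 1.5Q gives Q_1 = 10.6667, P_1 = 50; CS_1 = 256, PS_1 = 85.3333.
Change in producer surplus = 85.3333 - 48 = 37.3333.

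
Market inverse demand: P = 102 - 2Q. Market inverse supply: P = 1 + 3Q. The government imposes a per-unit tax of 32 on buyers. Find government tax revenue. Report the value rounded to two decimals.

441.60

Pre-tax equilibrium: 102 - 2Q = 1 + 3Q gives Q* = 20.2, P* = 61.6.
With the tax, buyers' net willingness to pay falls by 32: (102 - 32) - 2Q = 1 + 3Q, so Q_t = 13.8. Buyers pay P_b = 74.4; sellers receive P_s = P_b - 32 = 42.4.
Revenue is the tax times quantity traded: 32 x 13.8 = 441.6.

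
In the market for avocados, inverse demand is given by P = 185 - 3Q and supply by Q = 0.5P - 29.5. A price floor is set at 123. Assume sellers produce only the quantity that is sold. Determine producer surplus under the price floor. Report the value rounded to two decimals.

Rewriting supply in inverse form: P = 59 + 2Q.
Free-market equilibrium: 185 - 3Q = 59 + 2Q gives Q* = 25.2, P* = 109.4.
At the floor price 123, quantity demanded is (185 - 123)/3 = 20.6667; demand is the short side, so Q = 20.6667 trades at P = 123.
The supply price at Q = 20.6667 is 100.3333. PS is the trapezoid between 123 and supply over [0, 20.6667]: (1/2)[(123 - 59) + (123 - 100.3333)](20.6667) = 895.5556.

895.56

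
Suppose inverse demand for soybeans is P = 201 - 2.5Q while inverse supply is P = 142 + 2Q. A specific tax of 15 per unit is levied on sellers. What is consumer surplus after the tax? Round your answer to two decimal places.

Pre-tax equilibrium: 201 - 2.5Q = 142 + 2Q gives Q* = 13.1111, P* = 168.2222.
With the tax, sellers need 15 more per unit: 201 - 2.5Q = 142 + 2Q + 15, so Q_t = 9.7778. Buyers pay P_b = 176.5556; sellers receive P_s = P_b - 15 = 161.5556.
Consumer surplus is the triangle under demand above P_b: (1/2)(9.7778)(201 - 176.5556) = 119.5062.

119.51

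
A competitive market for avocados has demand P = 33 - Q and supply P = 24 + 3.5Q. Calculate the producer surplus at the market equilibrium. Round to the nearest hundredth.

Equilibrium: 33 - Q = 24 + 3.5Q, so Q* = 2 and P* = 31.
Producer surplus is the triangle above supply below P*: (1/2)(2)(31 - 24) = (1/2)(2)(7) = 7.

7.00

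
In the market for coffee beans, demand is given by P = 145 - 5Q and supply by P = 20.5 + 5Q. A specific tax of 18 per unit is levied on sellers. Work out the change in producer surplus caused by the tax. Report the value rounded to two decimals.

-103.95

Pre-tax equilibrium: 145 - 5Q = 20.5 + 5Q gives Q* = 12.45, P* = 82.75.
A tax on sellers shifts supply up by 18: 145 - 5Q = 20.5 + 5Q + 18, so Q_t = 10.65. Buyers pay P_b = 91.75; sellers receive P_s = P_b - 18 = 73.75.
Producers lose the trapezoid between P_s and P* out to Q_t plus the triangle from Q_t to Q*: change in PS = 283.5562 - 387.5063 = -103.95.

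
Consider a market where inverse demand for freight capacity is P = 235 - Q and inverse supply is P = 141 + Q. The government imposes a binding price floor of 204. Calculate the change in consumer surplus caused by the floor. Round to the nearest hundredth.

-624.00

Without the control, 235 - Q = 141 + Q so Q* = 47 and P* = 188.
At P = 204, buyers demand (235 - 204)/1 = 31 while sellers would supply more, so the quantity traded is 31 at price 204.
CS goes from (1/2)(47)(47) = 1104.5 to 480.5 (computed as (235 - 204)(31) - (1/2)(1)(31)^2), a change of -624.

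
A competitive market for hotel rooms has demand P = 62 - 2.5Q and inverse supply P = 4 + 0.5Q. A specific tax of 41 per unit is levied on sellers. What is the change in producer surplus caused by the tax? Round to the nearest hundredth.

Pre-tax equilibrium: 62 - 2.5Q = 4 + 0.5Q gives Q* = 19.3333, P* = 13.6667.
A tax on sellers shifts supply up by 41: 62 - 2.5Q = 4 + 0.5Q + 41, so Q_t = 5.6667. Buyers pay P_b = 47.8333; sellers receive P_s = P_b - 41 = 6.8333.
PS falls from (1/2)(19.3333)(9.6667) = 93.4444 to (1/2)(5.6667)(2.8333) = 8.0278, a change of -85.4167.

-85.42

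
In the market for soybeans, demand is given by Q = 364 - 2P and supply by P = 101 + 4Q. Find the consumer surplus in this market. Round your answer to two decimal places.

Rewriting demand in inverse form: P = 182 - 0.5Q.
Equilibrium: 182 - 0.5Q = 101 + 4Q, so Q* = 18 and P* = 173.
The demand choke price is 182, so CS = (1/2)(Q*)(182 - P*) = (1/2)(18)(9) = 81.

81.00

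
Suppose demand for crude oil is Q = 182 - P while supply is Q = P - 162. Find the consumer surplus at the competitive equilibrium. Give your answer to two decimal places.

50.00

Rewriting demand in inverse form: P = 182 - Q.
Rewriting supply in inverse form: P = 162 + Q.
Setting demand equal to supply, 20 = 2Q, so Q* = 10 and P* = 172.
CS is the area between the demand curve and P* from 0 to Q*: (1/2)(10)(10) = 50.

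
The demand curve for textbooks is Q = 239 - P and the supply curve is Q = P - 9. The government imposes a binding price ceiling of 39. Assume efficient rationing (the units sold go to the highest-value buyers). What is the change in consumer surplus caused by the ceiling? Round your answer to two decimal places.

-1062.50

Rewriting demand in inverse form: P = 239 - Q.
Rewriting supply in inverse form: P = 9 + Q.
Without the control, 239 - Q = 9 + Q so Q* = 115 and P* = 124.
At the ceiling price 39, quantity supplied is (39 - 9)/1 = 30; supply is the short side, so Q = 30 trades at P = 39.
CS goes from (1/2)(115)(115) = 6612.5 to 5550 (computed as (239 - 39)(30) - (1/2)(1)(30)^2), a change of -1062.5.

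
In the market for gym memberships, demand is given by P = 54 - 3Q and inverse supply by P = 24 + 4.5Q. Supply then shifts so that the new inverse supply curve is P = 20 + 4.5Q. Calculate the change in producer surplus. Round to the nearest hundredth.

Initial equilibrium: Q_0 = 4, P_0 = 42; CS_0 = (1/2)(4)(12) = 24, PS_0 = (1/2)(4)(18) = 36.
New equilibrium: 54 - 3Q = 20 + 4.5Q gives Q_1 = 4.5333, P_1 = 40.4; CS_1 = 30.8267, PS_1 = 46.24.
Change in producer surplus = 46.24 - 36 = 10.24.

10.24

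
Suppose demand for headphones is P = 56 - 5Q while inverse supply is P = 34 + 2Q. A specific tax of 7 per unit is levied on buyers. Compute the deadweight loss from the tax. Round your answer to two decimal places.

Without the tax, 56 - 5Q = 34 + 2Q so Q* = 3.1429 and P* = 40.2857.
A tax on buyers shifts demand down by 7: (56 - 7) - 5Q = 34 + 2Q, so Q_t = 2.1429. Buyers pay P_b = 45.2857; sellers receive P_s = P_b - 7 = 38.2857.
Deadweight loss is the triangle between the curves from Q_t to Q*: (1/2)(3.1429 - 2.1429)(7) = 3.5.

3.50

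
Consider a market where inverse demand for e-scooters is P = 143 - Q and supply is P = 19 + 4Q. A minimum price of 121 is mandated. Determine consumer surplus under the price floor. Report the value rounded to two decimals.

242.00

Without the control, 143 - Q = 19 + 4Q so Q* = 24.8 and P* = 118.2.
At P = 121, buyers demand (143 - 121)/1 = 22 while sellers would supply more, so the quantity traded is 22 at price 121.
CS is the triangle under demand above 121: (1/2)(22)(143 - 121) = 242.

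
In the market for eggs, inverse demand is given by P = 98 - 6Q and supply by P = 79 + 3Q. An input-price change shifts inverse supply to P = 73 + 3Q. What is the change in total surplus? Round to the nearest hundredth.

Initial equilibrium: Q_0 = 2.1111, P_0 = 85.3333; CS_0 = (1/2)(2.1111)(12.6667) = 13.3704, PS_0 = (1/2)(2.1111)(6.3333) = 6.6852.
New equilibrium: 98 - 6Q = 73 + 3Q gives Q_1 = 2.7778, P_1 = 81.3333; CS_1 = 23.1481, PS_1 = 11.5741.
Change in total surplus = (23.1481 + 11.5741) - (13.3704 + 6.6852) = 14.6667.

14.67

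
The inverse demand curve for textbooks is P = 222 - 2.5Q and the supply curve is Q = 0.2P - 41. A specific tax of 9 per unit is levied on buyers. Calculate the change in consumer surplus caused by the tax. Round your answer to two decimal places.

Rewriting supply in inverse form: P = 205 + 5Q.
Without the tax, 222 - 2.5Q = 205 + 5Q so Q* = 2.2667 and P* = 216.3333.
With the tax, buyers' net willingness to pay falls by 9: (222 - 9) - 2.5Q = 205 + 5Q, so Q_t = 1.0667. Buyers pay P_b = 219.3333; sellers receive P_s = P_b - 9 = 210.3333.
Consumers lose the trapezoid between P* and P_b out to Q_t plus the triangle from Q_t to Q*: change in CS = 1.4222 - 6.4222 = -5.

-5.00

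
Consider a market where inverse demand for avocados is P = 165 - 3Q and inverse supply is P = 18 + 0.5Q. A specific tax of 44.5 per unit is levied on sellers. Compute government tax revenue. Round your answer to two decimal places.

1303.21

Without the tax, 165 - 3Q = 18 + 0.5Q so Q* = 42 and P* = 39.
A tax on sellers shifts supply up by 44.5: 165 - 3Q = 18 + 0.5Q + 44.5, so Q_t = 29.2857. Buyers pay P_b = 77.1429; sellers receive P_s = P_b - 44.5 = 32.6429.
Tax revenue = t x Q_t = 44.5 x 29.2857 = 1303.2143.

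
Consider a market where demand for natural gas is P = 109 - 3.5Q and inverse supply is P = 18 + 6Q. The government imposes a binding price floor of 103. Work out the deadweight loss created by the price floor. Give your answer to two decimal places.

Free-market equilibrium: 109 - 3.5Q = 18 + 6Q gives Q* = 9.5789, P* = 75.4737.
At the floor price 103, quantity demanded is (109 - 103)/3.5 = 1.7143; demand is the short side, so Q = 1.7143 trades at P = 103.
At Q = 1.7143 the demand price is 103 and the supply price is 28.2857. Deadweight loss is the triangle between the curves from 1.7143 to 9.5789: (1/2)(103 - 28.2857)(9.5789 - 1.7143) = 293.8013.

293.80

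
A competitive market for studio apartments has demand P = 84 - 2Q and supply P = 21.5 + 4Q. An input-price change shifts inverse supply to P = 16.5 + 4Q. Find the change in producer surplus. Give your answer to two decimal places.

Initial equilibrium: Q_0 = 10.4167, P_0 = 63.1667; CS_0 = (1/2)(10.4167)(20.8333) = 108.5069, PS_0 = (1/2)(10.4167)(41.6667) = 217.0139.
New equilibrium: 84 - 2Q = 16.5 + 4Q gives Q_1 = 11.25, P_1 = 61.5; CS_1 = 126.5625, PS_1 = 253.125.
Change in producer surplus = 253.125 - 217.0139 = 36.1111.

36.11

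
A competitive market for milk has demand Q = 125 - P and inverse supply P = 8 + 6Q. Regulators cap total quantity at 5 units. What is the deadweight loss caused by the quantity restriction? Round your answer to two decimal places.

480.29

Rewriting demand in inverse form: P = 125 - Q.
Without the quota, 125 - Q = 8 + 6Q gives Q* = 16.7143.
At Q = 5 the demand price is 125 - (5) = 120 and the supply price is 8 + 6(5) = 38.
Deadweight loss is the triangle between the curves from 5 to 16.7143: (1/2)(120 - 38)(16.7143 - 5) = 480.2857.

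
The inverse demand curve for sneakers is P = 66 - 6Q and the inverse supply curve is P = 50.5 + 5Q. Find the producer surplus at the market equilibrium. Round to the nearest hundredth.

4.96

Equilibrium: 66 - 6Q = 50.5 + 5Q, so Q* = 1.4091 and P* = 57.5455.
The supply curve's price intercept is 50.5, so PS = (1/2)(Q*)(P* - 50.5) = (1/2)(1.4091)(7.0455) = 4.9638.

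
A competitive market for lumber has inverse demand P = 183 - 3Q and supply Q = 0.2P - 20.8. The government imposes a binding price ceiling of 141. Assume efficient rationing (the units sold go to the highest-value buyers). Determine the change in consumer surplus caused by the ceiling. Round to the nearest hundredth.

82.39

Rewriting supply in inverse form: P = 104 + 5Q.
Without the control, 183 - 3Q = 104 + 5Q so Q* = 9.875 and P* = 153.375.
At P = 141, sellers supply (141 - 104)/5 = 7.4 while buyers want more, so the quantity traded is 7.4 at price 141.
CS goes from (1/2)(9.875)(29.625) = 146.2734 to 228.66 (computed as (183 - 141)(7.4) - (1/2)(3)(7.4)^2), a change of 82.3866.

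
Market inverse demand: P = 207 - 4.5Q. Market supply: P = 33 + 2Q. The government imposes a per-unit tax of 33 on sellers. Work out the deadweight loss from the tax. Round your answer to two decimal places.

Without the tax, 207 - 4.5Q = 33 + 2Q so Q* = 26.7692 and P* = 86.5385.
A tax on sellers shifts supply up by 33: 207 - 4.5Q = 33 + 2Q + 33, so Q_t = 21.6923. Buyers pay P_b = 109.3846; sellers receive P_s = P_b - 33 = 76.3846.
The welfare triangle lost has base Q* - Q_t = 5.0769 and height t = 33, so DWL = (1/2)(5.0769)(33) = 83.7692.

83.77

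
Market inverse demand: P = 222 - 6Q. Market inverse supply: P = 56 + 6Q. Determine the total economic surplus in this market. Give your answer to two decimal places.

Equilibrium: 222 - 6Q = 56 + 6Q, so Q* = 13.8333 and P* = 139.
CS = (1/2)(13.8333)(83) = 574.0833 and PS = (1/2)(13.8333)(83) = 574.0833, so total surplus = 1148.1667.

1148.17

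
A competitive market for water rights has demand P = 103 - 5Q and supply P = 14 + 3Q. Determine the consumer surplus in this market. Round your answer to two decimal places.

309.41

Set 103 - 5Q = 14 + 3Q, which gives 89 = 8Q, so Q* = 11.125 and P* = 103 - 5(11.125) = 47.375.
The demand choke price is 103, so CS = (1/2)(Q*)(103 - P*) = (1/2)(11.125)(55.625) = 309.4141.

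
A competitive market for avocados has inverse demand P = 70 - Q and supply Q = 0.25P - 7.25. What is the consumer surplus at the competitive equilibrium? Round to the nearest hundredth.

33.62

Rewriting supply in inverse form: P = 29 + 4Q.
Setting demand equal to supply, 41 = 5Q, so Q* = 8.2 and P* = 61.8.
The demand choke price is 70, so CS = (1/2)(Q*)(70 - P*) = (1/2)(8.2)(8.2) = 33.62.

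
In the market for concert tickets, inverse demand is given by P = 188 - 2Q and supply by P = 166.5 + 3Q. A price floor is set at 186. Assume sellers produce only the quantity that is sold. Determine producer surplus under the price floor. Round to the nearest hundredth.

Free-market equilibrium: 188 - 2Q = 166.5 + 3Q gives Q* = 4.3, P* = 179.4.
At the floor price 186, quantity demanded is (188 - 186)/2 = 1; demand is the short side, so Q = 1 trades at P = 186.
The supply price at Q = 1 is 169.5. PS is the trapezoid between 186 and supply over [0, 1]: (1/2)[(186 - 166.5) + (186 - 169.5)](1) = 18.

18.00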